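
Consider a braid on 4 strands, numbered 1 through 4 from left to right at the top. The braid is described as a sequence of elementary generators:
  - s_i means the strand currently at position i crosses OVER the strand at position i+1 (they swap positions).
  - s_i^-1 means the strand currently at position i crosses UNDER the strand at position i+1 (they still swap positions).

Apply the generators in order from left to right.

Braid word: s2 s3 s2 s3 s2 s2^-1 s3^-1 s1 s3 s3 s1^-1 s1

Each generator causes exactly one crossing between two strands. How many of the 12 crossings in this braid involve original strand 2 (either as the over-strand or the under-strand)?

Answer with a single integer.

Gen 1: crossing 2x3. Involves strand 2? yes. Count so far: 1
Gen 2: crossing 2x4. Involves strand 2? yes. Count so far: 2
Gen 3: crossing 3x4. Involves strand 2? no. Count so far: 2
Gen 4: crossing 3x2. Involves strand 2? yes. Count so far: 3
Gen 5: crossing 4x2. Involves strand 2? yes. Count so far: 4
Gen 6: crossing 2x4. Involves strand 2? yes. Count so far: 5
Gen 7: crossing 2x3. Involves strand 2? yes. Count so far: 6
Gen 8: crossing 1x4. Involves strand 2? no. Count so far: 6
Gen 9: crossing 3x2. Involves strand 2? yes. Count so far: 7
Gen 10: crossing 2x3. Involves strand 2? yes. Count so far: 8
Gen 11: crossing 4x1. Involves strand 2? no. Count so far: 8
Gen 12: crossing 1x4. Involves strand 2? no. Count so far: 8

Answer: 8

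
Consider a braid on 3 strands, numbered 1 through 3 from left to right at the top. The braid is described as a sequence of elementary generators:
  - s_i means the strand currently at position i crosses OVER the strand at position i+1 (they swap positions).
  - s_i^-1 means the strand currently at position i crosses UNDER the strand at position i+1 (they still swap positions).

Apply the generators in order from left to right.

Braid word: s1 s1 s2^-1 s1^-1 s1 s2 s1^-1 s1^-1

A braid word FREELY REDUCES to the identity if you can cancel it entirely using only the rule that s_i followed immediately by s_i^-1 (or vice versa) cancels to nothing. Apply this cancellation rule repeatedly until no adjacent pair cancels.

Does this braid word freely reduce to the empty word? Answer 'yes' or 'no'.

Gen 1 (s1): push. Stack: [s1]
Gen 2 (s1): push. Stack: [s1 s1]
Gen 3 (s2^-1): push. Stack: [s1 s1 s2^-1]
Gen 4 (s1^-1): push. Stack: [s1 s1 s2^-1 s1^-1]
Gen 5 (s1): cancels prior s1^-1. Stack: [s1 s1 s2^-1]
Gen 6 (s2): cancels prior s2^-1. Stack: [s1 s1]
Gen 7 (s1^-1): cancels prior s1. Stack: [s1]
Gen 8 (s1^-1): cancels prior s1. Stack: []
Reduced word: (empty)

Answer: yes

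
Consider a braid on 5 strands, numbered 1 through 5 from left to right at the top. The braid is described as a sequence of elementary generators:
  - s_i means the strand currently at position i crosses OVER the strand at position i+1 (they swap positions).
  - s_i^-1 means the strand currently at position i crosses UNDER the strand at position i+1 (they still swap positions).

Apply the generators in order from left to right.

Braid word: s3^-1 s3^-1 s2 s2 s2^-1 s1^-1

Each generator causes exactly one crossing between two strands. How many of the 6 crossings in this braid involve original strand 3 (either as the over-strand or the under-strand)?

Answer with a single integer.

Answer: 6

Derivation:
Gen 1: crossing 3x4. Involves strand 3? yes. Count so far: 1
Gen 2: crossing 4x3. Involves strand 3? yes. Count so far: 2
Gen 3: crossing 2x3. Involves strand 3? yes. Count so far: 3
Gen 4: crossing 3x2. Involves strand 3? yes. Count so far: 4
Gen 5: crossing 2x3. Involves strand 3? yes. Count so far: 5
Gen 6: crossing 1x3. Involves strand 3? yes. Count so far: 6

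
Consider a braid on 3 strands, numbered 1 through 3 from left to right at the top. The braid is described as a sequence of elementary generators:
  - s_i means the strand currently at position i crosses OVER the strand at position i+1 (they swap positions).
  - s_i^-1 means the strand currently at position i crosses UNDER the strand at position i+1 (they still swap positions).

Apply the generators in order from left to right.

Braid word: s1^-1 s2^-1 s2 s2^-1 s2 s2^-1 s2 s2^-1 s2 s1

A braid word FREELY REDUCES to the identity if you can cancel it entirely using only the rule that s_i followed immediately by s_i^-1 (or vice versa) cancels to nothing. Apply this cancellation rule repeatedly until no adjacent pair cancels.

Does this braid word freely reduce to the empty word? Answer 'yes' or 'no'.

Answer: yes

Derivation:
Gen 1 (s1^-1): push. Stack: [s1^-1]
Gen 2 (s2^-1): push. Stack: [s1^-1 s2^-1]
Gen 3 (s2): cancels prior s2^-1. Stack: [s1^-1]
Gen 4 (s2^-1): push. Stack: [s1^-1 s2^-1]
Gen 5 (s2): cancels prior s2^-1. Stack: [s1^-1]
Gen 6 (s2^-1): push. Stack: [s1^-1 s2^-1]
Gen 7 (s2): cancels prior s2^-1. Stack: [s1^-1]
Gen 8 (s2^-1): push. Stack: [s1^-1 s2^-1]
Gen 9 (s2): cancels prior s2^-1. Stack: [s1^-1]
Gen 10 (s1): cancels prior s1^-1. Stack: []
Reduced word: (empty)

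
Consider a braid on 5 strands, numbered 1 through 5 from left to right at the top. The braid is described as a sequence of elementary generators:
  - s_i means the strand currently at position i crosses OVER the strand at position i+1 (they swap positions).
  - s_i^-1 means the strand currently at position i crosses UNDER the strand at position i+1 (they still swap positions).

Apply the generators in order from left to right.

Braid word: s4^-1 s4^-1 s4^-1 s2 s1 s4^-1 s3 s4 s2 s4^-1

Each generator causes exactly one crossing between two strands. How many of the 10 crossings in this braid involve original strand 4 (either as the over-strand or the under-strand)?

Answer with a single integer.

Answer: 6

Derivation:
Gen 1: crossing 4x5. Involves strand 4? yes. Count so far: 1
Gen 2: crossing 5x4. Involves strand 4? yes. Count so far: 2
Gen 3: crossing 4x5. Involves strand 4? yes. Count so far: 3
Gen 4: crossing 2x3. Involves strand 4? no. Count so far: 3
Gen 5: crossing 1x3. Involves strand 4? no. Count so far: 3
Gen 6: crossing 5x4. Involves strand 4? yes. Count so far: 4
Gen 7: crossing 2x4. Involves strand 4? yes. Count so far: 5
Gen 8: crossing 2x5. Involves strand 4? no. Count so far: 5
Gen 9: crossing 1x4. Involves strand 4? yes. Count so far: 6
Gen 10: crossing 5x2. Involves strand 4? no. Count so far: 6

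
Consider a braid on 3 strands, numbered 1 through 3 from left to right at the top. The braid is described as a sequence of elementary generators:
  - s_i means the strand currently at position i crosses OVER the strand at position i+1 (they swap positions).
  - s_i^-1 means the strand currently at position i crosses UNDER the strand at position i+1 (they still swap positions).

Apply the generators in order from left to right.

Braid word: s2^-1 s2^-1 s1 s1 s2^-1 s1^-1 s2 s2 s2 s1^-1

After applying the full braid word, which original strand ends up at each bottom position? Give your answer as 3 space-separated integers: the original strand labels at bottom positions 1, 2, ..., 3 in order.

Answer: 2 3 1

Derivation:
Gen 1 (s2^-1): strand 2 crosses under strand 3. Perm now: [1 3 2]
Gen 2 (s2^-1): strand 3 crosses under strand 2. Perm now: [1 2 3]
Gen 3 (s1): strand 1 crosses over strand 2. Perm now: [2 1 3]
Gen 4 (s1): strand 2 crosses over strand 1. Perm now: [1 2 3]
Gen 5 (s2^-1): strand 2 crosses under strand 3. Perm now: [1 3 2]
Gen 6 (s1^-1): strand 1 crosses under strand 3. Perm now: [3 1 2]
Gen 7 (s2): strand 1 crosses over strand 2. Perm now: [3 2 1]
Gen 8 (s2): strand 2 crosses over strand 1. Perm now: [3 1 2]
Gen 9 (s2): strand 1 crosses over strand 2. Perm now: [3 2 1]
Gen 10 (s1^-1): strand 3 crosses under strand 2. Perm now: [2 3 1]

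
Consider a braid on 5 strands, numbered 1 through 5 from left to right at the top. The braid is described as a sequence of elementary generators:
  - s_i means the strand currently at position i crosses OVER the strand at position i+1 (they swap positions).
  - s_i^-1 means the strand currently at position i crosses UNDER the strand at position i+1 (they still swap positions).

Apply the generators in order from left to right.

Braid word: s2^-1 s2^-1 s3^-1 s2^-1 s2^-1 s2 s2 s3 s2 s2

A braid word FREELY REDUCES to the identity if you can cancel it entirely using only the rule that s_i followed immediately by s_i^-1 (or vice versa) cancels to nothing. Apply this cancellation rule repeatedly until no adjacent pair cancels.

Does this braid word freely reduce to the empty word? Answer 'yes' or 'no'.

Answer: yes

Derivation:
Gen 1 (s2^-1): push. Stack: [s2^-1]
Gen 2 (s2^-1): push. Stack: [s2^-1 s2^-1]
Gen 3 (s3^-1): push. Stack: [s2^-1 s2^-1 s3^-1]
Gen 4 (s2^-1): push. Stack: [s2^-1 s2^-1 s3^-1 s2^-1]
Gen 5 (s2^-1): push. Stack: [s2^-1 s2^-1 s3^-1 s2^-1 s2^-1]
Gen 6 (s2): cancels prior s2^-1. Stack: [s2^-1 s2^-1 s3^-1 s2^-1]
Gen 7 (s2): cancels prior s2^-1. Stack: [s2^-1 s2^-1 s3^-1]
Gen 8 (s3): cancels prior s3^-1. Stack: [s2^-1 s2^-1]
Gen 9 (s2): cancels prior s2^-1. Stack: [s2^-1]
Gen 10 (s2): cancels prior s2^-1. Stack: []
Reduced word: (empty)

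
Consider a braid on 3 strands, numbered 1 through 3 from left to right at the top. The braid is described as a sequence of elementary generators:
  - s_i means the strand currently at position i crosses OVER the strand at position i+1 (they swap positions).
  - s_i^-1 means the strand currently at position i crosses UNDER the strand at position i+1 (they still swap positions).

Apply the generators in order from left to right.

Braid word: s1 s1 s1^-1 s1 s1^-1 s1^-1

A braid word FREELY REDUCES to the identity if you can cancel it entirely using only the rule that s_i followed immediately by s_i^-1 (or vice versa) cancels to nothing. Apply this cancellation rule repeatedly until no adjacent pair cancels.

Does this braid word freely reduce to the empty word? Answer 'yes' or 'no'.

Answer: yes

Derivation:
Gen 1 (s1): push. Stack: [s1]
Gen 2 (s1): push. Stack: [s1 s1]
Gen 3 (s1^-1): cancels prior s1. Stack: [s1]
Gen 4 (s1): push. Stack: [s1 s1]
Gen 5 (s1^-1): cancels prior s1. Stack: [s1]
Gen 6 (s1^-1): cancels prior s1. Stack: []
Reduced word: (empty)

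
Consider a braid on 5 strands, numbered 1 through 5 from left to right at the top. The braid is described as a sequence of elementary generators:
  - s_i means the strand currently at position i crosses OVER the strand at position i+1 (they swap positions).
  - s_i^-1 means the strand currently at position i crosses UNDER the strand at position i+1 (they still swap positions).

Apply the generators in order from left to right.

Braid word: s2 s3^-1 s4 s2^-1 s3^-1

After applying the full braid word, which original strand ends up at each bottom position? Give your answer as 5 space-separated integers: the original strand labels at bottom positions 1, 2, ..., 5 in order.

Gen 1 (s2): strand 2 crosses over strand 3. Perm now: [1 3 2 4 5]
Gen 2 (s3^-1): strand 2 crosses under strand 4. Perm now: [1 3 4 2 5]
Gen 3 (s4): strand 2 crosses over strand 5. Perm now: [1 3 4 5 2]
Gen 4 (s2^-1): strand 3 crosses under strand 4. Perm now: [1 4 3 5 2]
Gen 5 (s3^-1): strand 3 crosses under strand 5. Perm now: [1 4 5 3 2]

Answer: 1 4 5 3 2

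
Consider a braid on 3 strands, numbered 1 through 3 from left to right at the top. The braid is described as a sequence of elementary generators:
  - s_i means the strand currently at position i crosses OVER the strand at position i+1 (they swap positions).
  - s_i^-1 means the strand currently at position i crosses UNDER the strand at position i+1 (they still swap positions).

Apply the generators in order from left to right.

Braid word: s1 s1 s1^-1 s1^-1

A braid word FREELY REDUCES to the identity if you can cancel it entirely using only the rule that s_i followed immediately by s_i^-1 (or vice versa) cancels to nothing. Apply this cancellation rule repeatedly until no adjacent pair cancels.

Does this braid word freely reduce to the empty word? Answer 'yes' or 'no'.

Gen 1 (s1): push. Stack: [s1]
Gen 2 (s1): push. Stack: [s1 s1]
Gen 3 (s1^-1): cancels prior s1. Stack: [s1]
Gen 4 (s1^-1): cancels prior s1. Stack: []
Reduced word: (empty)

Answer: yes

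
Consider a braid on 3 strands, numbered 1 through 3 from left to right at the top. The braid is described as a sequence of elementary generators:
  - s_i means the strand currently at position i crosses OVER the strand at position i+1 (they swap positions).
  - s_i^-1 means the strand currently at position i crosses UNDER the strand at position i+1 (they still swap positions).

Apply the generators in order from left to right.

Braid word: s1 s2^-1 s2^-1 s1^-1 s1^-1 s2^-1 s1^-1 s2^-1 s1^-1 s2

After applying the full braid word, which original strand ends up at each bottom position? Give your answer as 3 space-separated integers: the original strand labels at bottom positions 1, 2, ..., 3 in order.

Gen 1 (s1): strand 1 crosses over strand 2. Perm now: [2 1 3]
Gen 2 (s2^-1): strand 1 crosses under strand 3. Perm now: [2 3 1]
Gen 3 (s2^-1): strand 3 crosses under strand 1. Perm now: [2 1 3]
Gen 4 (s1^-1): strand 2 crosses under strand 1. Perm now: [1 2 3]
Gen 5 (s1^-1): strand 1 crosses under strand 2. Perm now: [2 1 3]
Gen 6 (s2^-1): strand 1 crosses under strand 3. Perm now: [2 3 1]
Gen 7 (s1^-1): strand 2 crosses under strand 3. Perm now: [3 2 1]
Gen 8 (s2^-1): strand 2 crosses under strand 1. Perm now: [3 1 2]
Gen 9 (s1^-1): strand 3 crosses under strand 1. Perm now: [1 3 2]
Gen 10 (s2): strand 3 crosses over strand 2. Perm now: [1 2 3]

Answer: 1 2 3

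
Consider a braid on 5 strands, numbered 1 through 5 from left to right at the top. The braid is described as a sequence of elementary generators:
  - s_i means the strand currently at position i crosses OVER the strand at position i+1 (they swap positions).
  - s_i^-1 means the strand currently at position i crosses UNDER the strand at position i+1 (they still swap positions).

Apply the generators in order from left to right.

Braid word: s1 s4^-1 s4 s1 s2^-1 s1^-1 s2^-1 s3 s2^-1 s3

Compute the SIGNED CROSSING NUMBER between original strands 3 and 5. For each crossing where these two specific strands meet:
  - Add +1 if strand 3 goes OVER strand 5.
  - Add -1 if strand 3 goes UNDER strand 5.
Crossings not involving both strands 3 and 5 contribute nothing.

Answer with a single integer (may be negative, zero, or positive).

Gen 1: crossing 1x2. Both 3&5? no. Sum: 0
Gen 2: crossing 4x5. Both 3&5? no. Sum: 0
Gen 3: crossing 5x4. Both 3&5? no. Sum: 0
Gen 4: crossing 2x1. Both 3&5? no. Sum: 0
Gen 5: crossing 2x3. Both 3&5? no. Sum: 0
Gen 6: crossing 1x3. Both 3&5? no. Sum: 0
Gen 7: crossing 1x2. Both 3&5? no. Sum: 0
Gen 8: crossing 1x4. Both 3&5? no. Sum: 0
Gen 9: crossing 2x4. Both 3&5? no. Sum: 0
Gen 10: crossing 2x1. Both 3&5? no. Sum: 0

Answer: 0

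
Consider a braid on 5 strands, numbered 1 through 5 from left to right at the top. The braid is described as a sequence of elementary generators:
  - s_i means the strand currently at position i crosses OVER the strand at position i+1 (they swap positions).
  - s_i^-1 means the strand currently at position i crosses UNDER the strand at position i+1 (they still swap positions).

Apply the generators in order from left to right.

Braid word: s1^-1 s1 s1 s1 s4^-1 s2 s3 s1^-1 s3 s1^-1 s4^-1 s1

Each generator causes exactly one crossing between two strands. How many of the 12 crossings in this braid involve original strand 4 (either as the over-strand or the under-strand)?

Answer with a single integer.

Answer: 2

Derivation:
Gen 1: crossing 1x2. Involves strand 4? no. Count so far: 0
Gen 2: crossing 2x1. Involves strand 4? no. Count so far: 0
Gen 3: crossing 1x2. Involves strand 4? no. Count so far: 0
Gen 4: crossing 2x1. Involves strand 4? no. Count so far: 0
Gen 5: crossing 4x5. Involves strand 4? yes. Count so far: 1
Gen 6: crossing 2x3. Involves strand 4? no. Count so far: 1
Gen 7: crossing 2x5. Involves strand 4? no. Count so far: 1
Gen 8: crossing 1x3. Involves strand 4? no. Count so far: 1
Gen 9: crossing 5x2. Involves strand 4? no. Count so far: 1
Gen 10: crossing 3x1. Involves strand 4? no. Count so far: 1
Gen 11: crossing 5x4. Involves strand 4? yes. Count so far: 2
Gen 12: crossing 1x3. Involves strand 4? no. Count so far: 2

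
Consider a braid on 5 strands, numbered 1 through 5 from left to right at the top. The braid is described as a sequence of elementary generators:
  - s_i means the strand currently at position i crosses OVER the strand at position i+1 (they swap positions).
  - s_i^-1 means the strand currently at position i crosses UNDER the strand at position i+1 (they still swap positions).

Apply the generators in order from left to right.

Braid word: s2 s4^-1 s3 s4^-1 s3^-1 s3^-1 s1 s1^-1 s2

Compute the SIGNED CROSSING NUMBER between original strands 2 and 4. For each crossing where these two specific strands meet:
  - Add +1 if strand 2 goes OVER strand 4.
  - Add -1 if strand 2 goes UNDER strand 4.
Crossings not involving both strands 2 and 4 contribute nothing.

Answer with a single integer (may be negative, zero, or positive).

Gen 1: crossing 2x3. Both 2&4? no. Sum: 0
Gen 2: crossing 4x5. Both 2&4? no. Sum: 0
Gen 3: crossing 2x5. Both 2&4? no. Sum: 0
Gen 4: 2 under 4. Both 2&4? yes. Contrib: -1. Sum: -1
Gen 5: crossing 5x4. Both 2&4? no. Sum: -1
Gen 6: crossing 4x5. Both 2&4? no. Sum: -1
Gen 7: crossing 1x3. Both 2&4? no. Sum: -1
Gen 8: crossing 3x1. Both 2&4? no. Sum: -1
Gen 9: crossing 3x5. Both 2&4? no. Sum: -1

Answer: -1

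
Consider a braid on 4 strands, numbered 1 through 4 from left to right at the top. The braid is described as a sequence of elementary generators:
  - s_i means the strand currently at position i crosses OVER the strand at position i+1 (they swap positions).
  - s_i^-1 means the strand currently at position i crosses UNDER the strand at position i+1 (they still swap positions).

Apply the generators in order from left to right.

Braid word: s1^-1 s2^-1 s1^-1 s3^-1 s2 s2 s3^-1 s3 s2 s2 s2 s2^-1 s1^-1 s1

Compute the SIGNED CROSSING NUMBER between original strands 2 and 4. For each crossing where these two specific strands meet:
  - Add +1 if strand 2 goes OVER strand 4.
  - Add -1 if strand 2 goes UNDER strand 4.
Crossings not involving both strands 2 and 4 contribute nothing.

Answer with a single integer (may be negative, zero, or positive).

Gen 1: crossing 1x2. Both 2&4? no. Sum: 0
Gen 2: crossing 1x3. Both 2&4? no. Sum: 0
Gen 3: crossing 2x3. Both 2&4? no. Sum: 0
Gen 4: crossing 1x4. Both 2&4? no. Sum: 0
Gen 5: 2 over 4. Both 2&4? yes. Contrib: +1. Sum: 1
Gen 6: 4 over 2. Both 2&4? yes. Contrib: -1. Sum: 0
Gen 7: crossing 4x1. Both 2&4? no. Sum: 0
Gen 8: crossing 1x4. Both 2&4? no. Sum: 0
Gen 9: 2 over 4. Both 2&4? yes. Contrib: +1. Sum: 1
Gen 10: 4 over 2. Both 2&4? yes. Contrib: -1. Sum: 0
Gen 11: 2 over 4. Both 2&4? yes. Contrib: +1. Sum: 1
Gen 12: 4 under 2. Both 2&4? yes. Contrib: +1. Sum: 2
Gen 13: crossing 3x2. Both 2&4? no. Sum: 2
Gen 14: crossing 2x3. Both 2&4? no. Sum: 2

Answer: 2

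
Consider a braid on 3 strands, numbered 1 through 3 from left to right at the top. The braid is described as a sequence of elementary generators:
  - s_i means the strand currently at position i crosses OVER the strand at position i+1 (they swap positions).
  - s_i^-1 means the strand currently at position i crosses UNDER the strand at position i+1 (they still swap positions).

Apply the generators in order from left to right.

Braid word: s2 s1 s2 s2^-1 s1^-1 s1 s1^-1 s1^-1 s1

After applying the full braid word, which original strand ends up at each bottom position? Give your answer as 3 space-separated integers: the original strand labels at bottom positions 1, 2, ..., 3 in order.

Gen 1 (s2): strand 2 crosses over strand 3. Perm now: [1 3 2]
Gen 2 (s1): strand 1 crosses over strand 3. Perm now: [3 1 2]
Gen 3 (s2): strand 1 crosses over strand 2. Perm now: [3 2 1]
Gen 4 (s2^-1): strand 2 crosses under strand 1. Perm now: [3 1 2]
Gen 5 (s1^-1): strand 3 crosses under strand 1. Perm now: [1 3 2]
Gen 6 (s1): strand 1 crosses over strand 3. Perm now: [3 1 2]
Gen 7 (s1^-1): strand 3 crosses under strand 1. Perm now: [1 3 2]
Gen 8 (s1^-1): strand 1 crosses under strand 3. Perm now: [3 1 2]
Gen 9 (s1): strand 3 crosses over strand 1. Perm now: [1 3 2]

Answer: 1 3 2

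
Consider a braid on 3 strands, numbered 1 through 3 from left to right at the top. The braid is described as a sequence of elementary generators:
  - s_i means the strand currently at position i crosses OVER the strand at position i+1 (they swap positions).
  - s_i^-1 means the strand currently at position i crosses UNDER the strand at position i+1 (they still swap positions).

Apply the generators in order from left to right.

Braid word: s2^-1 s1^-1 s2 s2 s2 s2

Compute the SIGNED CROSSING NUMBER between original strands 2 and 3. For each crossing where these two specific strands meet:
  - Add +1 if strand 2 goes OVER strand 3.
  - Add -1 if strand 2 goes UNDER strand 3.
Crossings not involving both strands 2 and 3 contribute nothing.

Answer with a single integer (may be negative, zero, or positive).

Gen 1: 2 under 3. Both 2&3? yes. Contrib: -1. Sum: -1
Gen 2: crossing 1x3. Both 2&3? no. Sum: -1
Gen 3: crossing 1x2. Both 2&3? no. Sum: -1
Gen 4: crossing 2x1. Both 2&3? no. Sum: -1
Gen 5: crossing 1x2. Both 2&3? no. Sum: -1
Gen 6: crossing 2x1. Both 2&3? no. Sum: -1

Answer: -1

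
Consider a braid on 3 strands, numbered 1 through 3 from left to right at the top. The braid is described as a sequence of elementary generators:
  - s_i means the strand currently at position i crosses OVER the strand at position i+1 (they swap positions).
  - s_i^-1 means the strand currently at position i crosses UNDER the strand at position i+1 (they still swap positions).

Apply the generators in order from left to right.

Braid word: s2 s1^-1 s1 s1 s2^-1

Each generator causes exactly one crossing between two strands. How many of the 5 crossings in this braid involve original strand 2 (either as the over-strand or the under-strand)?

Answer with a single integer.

Answer: 2

Derivation:
Gen 1: crossing 2x3. Involves strand 2? yes. Count so far: 1
Gen 2: crossing 1x3. Involves strand 2? no. Count so far: 1
Gen 3: crossing 3x1. Involves strand 2? no. Count so far: 1
Gen 4: crossing 1x3. Involves strand 2? no. Count so far: 1
Gen 5: crossing 1x2. Involves strand 2? yes. Count so far: 2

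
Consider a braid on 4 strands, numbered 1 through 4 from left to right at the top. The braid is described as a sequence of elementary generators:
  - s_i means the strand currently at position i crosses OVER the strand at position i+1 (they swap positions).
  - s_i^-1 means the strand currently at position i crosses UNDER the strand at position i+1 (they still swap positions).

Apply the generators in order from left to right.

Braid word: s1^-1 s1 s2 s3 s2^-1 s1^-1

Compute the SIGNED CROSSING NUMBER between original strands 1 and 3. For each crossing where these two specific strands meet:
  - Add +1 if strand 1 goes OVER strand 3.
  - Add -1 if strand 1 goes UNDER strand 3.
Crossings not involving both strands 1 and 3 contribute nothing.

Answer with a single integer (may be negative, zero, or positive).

Gen 1: crossing 1x2. Both 1&3? no. Sum: 0
Gen 2: crossing 2x1. Both 1&3? no. Sum: 0
Gen 3: crossing 2x3. Both 1&3? no. Sum: 0
Gen 4: crossing 2x4. Both 1&3? no. Sum: 0
Gen 5: crossing 3x4. Both 1&3? no. Sum: 0
Gen 6: crossing 1x4. Both 1&3? no. Sum: 0

Answer: 0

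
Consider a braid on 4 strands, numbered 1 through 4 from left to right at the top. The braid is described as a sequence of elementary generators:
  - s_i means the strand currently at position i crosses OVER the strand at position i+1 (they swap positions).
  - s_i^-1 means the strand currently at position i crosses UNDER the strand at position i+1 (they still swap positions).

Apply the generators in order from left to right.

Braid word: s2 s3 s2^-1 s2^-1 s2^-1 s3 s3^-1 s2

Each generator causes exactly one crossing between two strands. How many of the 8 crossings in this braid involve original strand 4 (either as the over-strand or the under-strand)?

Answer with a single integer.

Gen 1: crossing 2x3. Involves strand 4? no. Count so far: 0
Gen 2: crossing 2x4. Involves strand 4? yes. Count so far: 1
Gen 3: crossing 3x4. Involves strand 4? yes. Count so far: 2
Gen 4: crossing 4x3. Involves strand 4? yes. Count so far: 3
Gen 5: crossing 3x4. Involves strand 4? yes. Count so far: 4
Gen 6: crossing 3x2. Involves strand 4? no. Count so far: 4
Gen 7: crossing 2x3. Involves strand 4? no. Count so far: 4
Gen 8: crossing 4x3. Involves strand 4? yes. Count so far: 5

Answer: 5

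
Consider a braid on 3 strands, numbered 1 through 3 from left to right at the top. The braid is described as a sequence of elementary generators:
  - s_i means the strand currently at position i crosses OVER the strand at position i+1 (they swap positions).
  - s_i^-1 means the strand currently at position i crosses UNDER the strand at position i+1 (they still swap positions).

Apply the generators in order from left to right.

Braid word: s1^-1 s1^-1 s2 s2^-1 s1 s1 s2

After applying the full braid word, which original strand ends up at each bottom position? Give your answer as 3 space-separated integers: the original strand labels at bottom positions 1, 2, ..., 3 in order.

Answer: 1 3 2

Derivation:
Gen 1 (s1^-1): strand 1 crosses under strand 2. Perm now: [2 1 3]
Gen 2 (s1^-1): strand 2 crosses under strand 1. Perm now: [1 2 3]
Gen 3 (s2): strand 2 crosses over strand 3. Perm now: [1 3 2]
Gen 4 (s2^-1): strand 3 crosses under strand 2. Perm now: [1 2 3]
Gen 5 (s1): strand 1 crosses over strand 2. Perm now: [2 1 3]
Gen 6 (s1): strand 2 crosses over strand 1. Perm now: [1 2 3]
Gen 7 (s2): strand 2 crosses over strand 3. Perm now: [1 3 2]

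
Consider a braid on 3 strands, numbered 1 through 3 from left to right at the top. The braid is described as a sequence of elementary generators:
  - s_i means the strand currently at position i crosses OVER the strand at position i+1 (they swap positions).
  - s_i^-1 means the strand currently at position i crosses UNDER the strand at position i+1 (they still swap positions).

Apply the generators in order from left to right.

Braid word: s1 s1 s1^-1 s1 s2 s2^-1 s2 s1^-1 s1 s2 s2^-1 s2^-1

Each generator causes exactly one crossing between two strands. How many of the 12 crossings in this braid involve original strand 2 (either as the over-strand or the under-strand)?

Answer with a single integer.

Gen 1: crossing 1x2. Involves strand 2? yes. Count so far: 1
Gen 2: crossing 2x1. Involves strand 2? yes. Count so far: 2
Gen 3: crossing 1x2. Involves strand 2? yes. Count so far: 3
Gen 4: crossing 2x1. Involves strand 2? yes. Count so far: 4
Gen 5: crossing 2x3. Involves strand 2? yes. Count so far: 5
Gen 6: crossing 3x2. Involves strand 2? yes. Count so far: 6
Gen 7: crossing 2x3. Involves strand 2? yes. Count so far: 7
Gen 8: crossing 1x3. Involves strand 2? no. Count so far: 7
Gen 9: crossing 3x1. Involves strand 2? no. Count so far: 7
Gen 10: crossing 3x2. Involves strand 2? yes. Count so far: 8
Gen 11: crossing 2x3. Involves strand 2? yes. Count so far: 9
Gen 12: crossing 3x2. Involves strand 2? yes. Count so far: 10

Answer: 10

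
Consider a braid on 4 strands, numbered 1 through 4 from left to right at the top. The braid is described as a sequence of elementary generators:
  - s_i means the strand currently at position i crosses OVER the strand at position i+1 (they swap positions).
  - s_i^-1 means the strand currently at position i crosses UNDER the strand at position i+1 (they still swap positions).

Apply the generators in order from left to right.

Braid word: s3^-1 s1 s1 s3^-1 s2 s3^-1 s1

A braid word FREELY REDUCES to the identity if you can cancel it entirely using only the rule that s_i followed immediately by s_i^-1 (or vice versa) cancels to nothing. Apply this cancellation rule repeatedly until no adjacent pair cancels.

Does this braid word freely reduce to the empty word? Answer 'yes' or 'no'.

Answer: no

Derivation:
Gen 1 (s3^-1): push. Stack: [s3^-1]
Gen 2 (s1): push. Stack: [s3^-1 s1]
Gen 3 (s1): push. Stack: [s3^-1 s1 s1]
Gen 4 (s3^-1): push. Stack: [s3^-1 s1 s1 s3^-1]
Gen 5 (s2): push. Stack: [s3^-1 s1 s1 s3^-1 s2]
Gen 6 (s3^-1): push. Stack: [s3^-1 s1 s1 s3^-1 s2 s3^-1]
Gen 7 (s1): push. Stack: [s3^-1 s1 s1 s3^-1 s2 s3^-1 s1]
Reduced word: s3^-1 s1 s1 s3^-1 s2 s3^-1 s1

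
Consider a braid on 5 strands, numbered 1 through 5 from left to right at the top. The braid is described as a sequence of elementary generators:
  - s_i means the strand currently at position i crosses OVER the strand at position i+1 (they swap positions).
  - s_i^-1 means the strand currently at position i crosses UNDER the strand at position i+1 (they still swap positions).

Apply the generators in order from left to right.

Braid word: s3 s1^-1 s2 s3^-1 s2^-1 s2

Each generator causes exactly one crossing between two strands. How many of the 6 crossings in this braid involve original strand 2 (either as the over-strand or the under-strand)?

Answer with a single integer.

Answer: 1

Derivation:
Gen 1: crossing 3x4. Involves strand 2? no. Count so far: 0
Gen 2: crossing 1x2. Involves strand 2? yes. Count so far: 1
Gen 3: crossing 1x4. Involves strand 2? no. Count so far: 1
Gen 4: crossing 1x3. Involves strand 2? no. Count so far: 1
Gen 5: crossing 4x3. Involves strand 2? no. Count so far: 1
Gen 6: crossing 3x4. Involves strand 2? no. Count so far: 1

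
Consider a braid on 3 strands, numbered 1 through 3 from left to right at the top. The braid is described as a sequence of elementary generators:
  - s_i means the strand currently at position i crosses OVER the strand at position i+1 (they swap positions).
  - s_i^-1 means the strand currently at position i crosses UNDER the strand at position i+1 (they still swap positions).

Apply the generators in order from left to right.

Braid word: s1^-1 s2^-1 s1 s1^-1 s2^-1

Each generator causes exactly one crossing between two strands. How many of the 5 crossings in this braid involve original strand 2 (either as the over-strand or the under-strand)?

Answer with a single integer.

Gen 1: crossing 1x2. Involves strand 2? yes. Count so far: 1
Gen 2: crossing 1x3. Involves strand 2? no. Count so far: 1
Gen 3: crossing 2x3. Involves strand 2? yes. Count so far: 2
Gen 4: crossing 3x2. Involves strand 2? yes. Count so far: 3
Gen 5: crossing 3x1. Involves strand 2? no. Count so far: 3

Answer: 3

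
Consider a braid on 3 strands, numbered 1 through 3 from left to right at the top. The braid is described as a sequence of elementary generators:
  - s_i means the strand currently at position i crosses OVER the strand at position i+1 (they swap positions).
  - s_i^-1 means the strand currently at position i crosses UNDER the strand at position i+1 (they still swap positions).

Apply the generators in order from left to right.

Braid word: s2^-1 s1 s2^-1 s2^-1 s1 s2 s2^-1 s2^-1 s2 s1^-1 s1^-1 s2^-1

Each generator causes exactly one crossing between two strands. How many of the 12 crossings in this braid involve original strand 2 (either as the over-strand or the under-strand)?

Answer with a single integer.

Gen 1: crossing 2x3. Involves strand 2? yes. Count so far: 1
Gen 2: crossing 1x3. Involves strand 2? no. Count so far: 1
Gen 3: crossing 1x2. Involves strand 2? yes. Count so far: 2
Gen 4: crossing 2x1. Involves strand 2? yes. Count so far: 3
Gen 5: crossing 3x1. Involves strand 2? no. Count so far: 3
Gen 6: crossing 3x2. Involves strand 2? yes. Count so far: 4
Gen 7: crossing 2x3. Involves strand 2? yes. Count so far: 5
Gen 8: crossing 3x2. Involves strand 2? yes. Count so far: 6
Gen 9: crossing 2x3. Involves strand 2? yes. Count so far: 7
Gen 10: crossing 1x3. Involves strand 2? no. Count so far: 7
Gen 11: crossing 3x1. Involves strand 2? no. Count so far: 7
Gen 12: crossing 3x2. Involves strand 2? yes. Count so far: 8

Answer: 8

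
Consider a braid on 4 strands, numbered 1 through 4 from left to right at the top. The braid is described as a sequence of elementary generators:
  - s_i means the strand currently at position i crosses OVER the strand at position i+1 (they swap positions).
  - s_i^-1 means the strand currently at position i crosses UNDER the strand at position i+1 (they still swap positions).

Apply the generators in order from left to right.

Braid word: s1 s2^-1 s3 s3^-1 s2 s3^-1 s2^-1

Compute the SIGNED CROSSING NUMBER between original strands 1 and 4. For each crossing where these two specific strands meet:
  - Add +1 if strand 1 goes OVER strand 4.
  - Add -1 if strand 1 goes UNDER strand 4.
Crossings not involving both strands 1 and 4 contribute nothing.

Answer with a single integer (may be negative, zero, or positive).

Answer: 1

Derivation:
Gen 1: crossing 1x2. Both 1&4? no. Sum: 0
Gen 2: crossing 1x3. Both 1&4? no. Sum: 0
Gen 3: 1 over 4. Both 1&4? yes. Contrib: +1. Sum: 1
Gen 4: 4 under 1. Both 1&4? yes. Contrib: +1. Sum: 2
Gen 5: crossing 3x1. Both 1&4? no. Sum: 2
Gen 6: crossing 3x4. Both 1&4? no. Sum: 2
Gen 7: 1 under 4. Both 1&4? yes. Contrib: -1. Sum: 1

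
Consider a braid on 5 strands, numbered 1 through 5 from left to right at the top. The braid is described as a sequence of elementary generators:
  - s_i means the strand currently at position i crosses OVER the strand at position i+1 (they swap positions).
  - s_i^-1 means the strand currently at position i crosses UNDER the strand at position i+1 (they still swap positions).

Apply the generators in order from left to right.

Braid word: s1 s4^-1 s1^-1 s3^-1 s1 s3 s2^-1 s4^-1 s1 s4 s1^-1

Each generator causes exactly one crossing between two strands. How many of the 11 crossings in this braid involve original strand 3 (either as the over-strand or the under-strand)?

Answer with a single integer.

Gen 1: crossing 1x2. Involves strand 3? no. Count so far: 0
Gen 2: crossing 4x5. Involves strand 3? no. Count so far: 0
Gen 3: crossing 2x1. Involves strand 3? no. Count so far: 0
Gen 4: crossing 3x5. Involves strand 3? yes. Count so far: 1
Gen 5: crossing 1x2. Involves strand 3? no. Count so far: 1
Gen 6: crossing 5x3. Involves strand 3? yes. Count so far: 2
Gen 7: crossing 1x3. Involves strand 3? yes. Count so far: 3
Gen 8: crossing 5x4. Involves strand 3? no. Count so far: 3
Gen 9: crossing 2x3. Involves strand 3? yes. Count so far: 4
Gen 10: crossing 4x5. Involves strand 3? no. Count so far: 4
Gen 11: crossing 3x2. Involves strand 3? yes. Count so far: 5

Answer: 5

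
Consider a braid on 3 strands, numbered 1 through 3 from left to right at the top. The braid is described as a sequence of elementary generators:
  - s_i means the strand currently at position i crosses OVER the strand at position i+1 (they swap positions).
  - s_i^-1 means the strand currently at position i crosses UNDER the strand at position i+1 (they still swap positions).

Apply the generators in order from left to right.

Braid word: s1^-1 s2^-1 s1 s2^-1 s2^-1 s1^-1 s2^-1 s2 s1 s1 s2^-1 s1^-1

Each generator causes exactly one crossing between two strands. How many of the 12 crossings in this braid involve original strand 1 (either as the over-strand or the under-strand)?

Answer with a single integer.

Answer: 8

Derivation:
Gen 1: crossing 1x2. Involves strand 1? yes. Count so far: 1
Gen 2: crossing 1x3. Involves strand 1? yes. Count so far: 2
Gen 3: crossing 2x3. Involves strand 1? no. Count so far: 2
Gen 4: crossing 2x1. Involves strand 1? yes. Count so far: 3
Gen 5: crossing 1x2. Involves strand 1? yes. Count so far: 4
Gen 6: crossing 3x2. Involves strand 1? no. Count so far: 4
Gen 7: crossing 3x1. Involves strand 1? yes. Count so far: 5
Gen 8: crossing 1x3. Involves strand 1? yes. Count so far: 6
Gen 9: crossing 2x3. Involves strand 1? no. Count so far: 6
Gen 10: crossing 3x2. Involves strand 1? no. Count so far: 6
Gen 11: crossing 3x1. Involves strand 1? yes. Count so far: 7
Gen 12: crossing 2x1. Involves strand 1? yes. Count so far: 8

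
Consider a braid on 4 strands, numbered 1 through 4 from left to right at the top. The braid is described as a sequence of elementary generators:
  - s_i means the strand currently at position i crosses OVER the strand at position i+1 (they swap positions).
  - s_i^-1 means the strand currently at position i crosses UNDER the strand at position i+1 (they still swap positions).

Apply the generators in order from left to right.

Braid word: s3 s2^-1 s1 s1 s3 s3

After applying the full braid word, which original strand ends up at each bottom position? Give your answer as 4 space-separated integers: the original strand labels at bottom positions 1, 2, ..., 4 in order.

Answer: 1 4 2 3

Derivation:
Gen 1 (s3): strand 3 crosses over strand 4. Perm now: [1 2 4 3]
Gen 2 (s2^-1): strand 2 crosses under strand 4. Perm now: [1 4 2 3]
Gen 3 (s1): strand 1 crosses over strand 4. Perm now: [4 1 2 3]
Gen 4 (s1): strand 4 crosses over strand 1. Perm now: [1 4 2 3]
Gen 5 (s3): strand 2 crosses over strand 3. Perm now: [1 4 3 2]
Gen 6 (s3): strand 3 crosses over strand 2. Perm now: [1 4 2 3]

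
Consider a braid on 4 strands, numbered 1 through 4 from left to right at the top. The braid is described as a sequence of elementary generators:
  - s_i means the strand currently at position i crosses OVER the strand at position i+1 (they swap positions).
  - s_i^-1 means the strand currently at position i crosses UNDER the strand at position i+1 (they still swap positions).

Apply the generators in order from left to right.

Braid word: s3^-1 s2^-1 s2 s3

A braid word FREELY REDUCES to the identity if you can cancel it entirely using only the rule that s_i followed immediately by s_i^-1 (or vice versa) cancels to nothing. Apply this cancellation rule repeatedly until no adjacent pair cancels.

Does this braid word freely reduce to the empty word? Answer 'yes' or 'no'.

Answer: yes

Derivation:
Gen 1 (s3^-1): push. Stack: [s3^-1]
Gen 2 (s2^-1): push. Stack: [s3^-1 s2^-1]
Gen 3 (s2): cancels prior s2^-1. Stack: [s3^-1]
Gen 4 (s3): cancels prior s3^-1. Stack: []
Reduced word: (empty)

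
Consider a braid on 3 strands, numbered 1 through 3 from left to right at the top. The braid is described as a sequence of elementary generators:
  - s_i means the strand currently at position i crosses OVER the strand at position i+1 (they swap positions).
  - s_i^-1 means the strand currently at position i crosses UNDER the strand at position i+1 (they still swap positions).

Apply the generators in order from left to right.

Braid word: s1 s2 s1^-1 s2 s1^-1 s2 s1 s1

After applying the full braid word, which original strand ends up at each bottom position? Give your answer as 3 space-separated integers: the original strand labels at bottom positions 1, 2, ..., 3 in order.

Gen 1 (s1): strand 1 crosses over strand 2. Perm now: [2 1 3]
Gen 2 (s2): strand 1 crosses over strand 3. Perm now: [2 3 1]
Gen 3 (s1^-1): strand 2 crosses under strand 3. Perm now: [3 2 1]
Gen 4 (s2): strand 2 crosses over strand 1. Perm now: [3 1 2]
Gen 5 (s1^-1): strand 3 crosses under strand 1. Perm now: [1 3 2]
Gen 6 (s2): strand 3 crosses over strand 2. Perm now: [1 2 3]
Gen 7 (s1): strand 1 crosses over strand 2. Perm now: [2 1 3]
Gen 8 (s1): strand 2 crosses over strand 1. Perm now: [1 2 3]

Answer: 1 2 3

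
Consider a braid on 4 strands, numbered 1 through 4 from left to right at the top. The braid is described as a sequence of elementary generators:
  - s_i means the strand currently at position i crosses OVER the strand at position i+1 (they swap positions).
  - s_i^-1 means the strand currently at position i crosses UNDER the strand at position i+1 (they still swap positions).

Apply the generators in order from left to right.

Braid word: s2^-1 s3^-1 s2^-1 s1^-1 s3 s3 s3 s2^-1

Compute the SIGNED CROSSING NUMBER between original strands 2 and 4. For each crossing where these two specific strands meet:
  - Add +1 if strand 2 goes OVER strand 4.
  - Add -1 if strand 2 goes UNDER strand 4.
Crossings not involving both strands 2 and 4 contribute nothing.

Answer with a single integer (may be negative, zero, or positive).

Gen 1: crossing 2x3. Both 2&4? no. Sum: 0
Gen 2: 2 under 4. Both 2&4? yes. Contrib: -1. Sum: -1
Gen 3: crossing 3x4. Both 2&4? no. Sum: -1
Gen 4: crossing 1x4. Both 2&4? no. Sum: -1
Gen 5: crossing 3x2. Both 2&4? no. Sum: -1
Gen 6: crossing 2x3. Both 2&4? no. Sum: -1
Gen 7: crossing 3x2. Both 2&4? no. Sum: -1
Gen 8: crossing 1x2. Both 2&4? no. Sum: -1

Answer: -1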